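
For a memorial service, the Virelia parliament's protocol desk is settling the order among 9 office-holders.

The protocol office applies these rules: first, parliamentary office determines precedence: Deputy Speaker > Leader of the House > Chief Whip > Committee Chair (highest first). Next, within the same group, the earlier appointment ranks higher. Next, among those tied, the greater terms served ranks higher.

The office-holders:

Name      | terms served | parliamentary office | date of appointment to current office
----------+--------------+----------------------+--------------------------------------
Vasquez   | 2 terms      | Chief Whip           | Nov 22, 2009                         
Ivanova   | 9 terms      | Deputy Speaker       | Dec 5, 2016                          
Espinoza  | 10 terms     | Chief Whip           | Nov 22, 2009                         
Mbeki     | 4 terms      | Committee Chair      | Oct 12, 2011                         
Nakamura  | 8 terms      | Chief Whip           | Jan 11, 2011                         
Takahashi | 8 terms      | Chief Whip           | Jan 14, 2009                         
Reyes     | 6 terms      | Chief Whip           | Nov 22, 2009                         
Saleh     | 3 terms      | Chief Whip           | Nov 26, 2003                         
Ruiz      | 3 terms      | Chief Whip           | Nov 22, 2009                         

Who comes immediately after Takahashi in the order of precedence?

By parliamentary office: Ivanova (Deputy Speaker); then Saleh, Takahashi, Espinoza, Reyes, Ruiz, Vasquez and Nakamura (Chief Whip); then Mbeki (Committee Chair).
Among Saleh, Takahashi, Espinoza, Reyes, Ruiz, Vasquez and Nakamura, by date of appointment to current office (earlier first): Saleh (Nov 26, 2003) before Takahashi (Jan 14, 2009) before Espinoza, Reyes, Ruiz and Vasquez (Nov 22, 2009) before Nakamura (Jan 11, 2011).
Among Espinoza, Reyes, Ruiz and Vasquez, by terms served (higher first): Espinoza (10 terms) before Reyes (6 terms) before Ruiz (3 terms) before Vasquez (2 terms).
Order: Ivanova, Saleh, Takahashi, Espinoza, Reyes, Ruiz, Vasquez, Nakamura, Mbeki.

Espinoza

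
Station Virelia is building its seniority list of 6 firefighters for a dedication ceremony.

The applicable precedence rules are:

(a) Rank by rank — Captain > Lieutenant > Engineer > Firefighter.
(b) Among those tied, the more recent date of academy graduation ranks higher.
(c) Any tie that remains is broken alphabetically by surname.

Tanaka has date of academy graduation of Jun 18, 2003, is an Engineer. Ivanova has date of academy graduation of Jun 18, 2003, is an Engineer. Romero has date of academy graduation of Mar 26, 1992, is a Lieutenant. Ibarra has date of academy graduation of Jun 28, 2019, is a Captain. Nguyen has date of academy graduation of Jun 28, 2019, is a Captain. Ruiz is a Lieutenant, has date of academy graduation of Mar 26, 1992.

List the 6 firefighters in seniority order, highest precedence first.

Ibarra, Nguyen, Romero, Ruiz, Ivanova, Tanaka

By rank: Ibarra and Nguyen (Captain); then Romero and Ruiz (Lieutenant); then Ivanova and Tanaka (Engineer).
Ibarra and Nguyen both have date of academy graduation Jun 28, 2019, so the next rule applies.
Among Ibarra and Nguyen, alphabetically by surname: Ibarra before Nguyen.
Romero and Ruiz both have date of academy graduation Mar 26, 1992, so the next rule applies.
Among Romero and Ruiz, alphabetically by surname: Romero before Ruiz.
Ivanova and Tanaka both have date of academy graduation Jun 18, 2003, so the next rule applies.
Among Ivanova and Tanaka, alphabetically by surname: Ivanova before Tanaka.
Full order: Ibarra, Nguyen, Romero, Ruiz, Ivanova, Tanaka.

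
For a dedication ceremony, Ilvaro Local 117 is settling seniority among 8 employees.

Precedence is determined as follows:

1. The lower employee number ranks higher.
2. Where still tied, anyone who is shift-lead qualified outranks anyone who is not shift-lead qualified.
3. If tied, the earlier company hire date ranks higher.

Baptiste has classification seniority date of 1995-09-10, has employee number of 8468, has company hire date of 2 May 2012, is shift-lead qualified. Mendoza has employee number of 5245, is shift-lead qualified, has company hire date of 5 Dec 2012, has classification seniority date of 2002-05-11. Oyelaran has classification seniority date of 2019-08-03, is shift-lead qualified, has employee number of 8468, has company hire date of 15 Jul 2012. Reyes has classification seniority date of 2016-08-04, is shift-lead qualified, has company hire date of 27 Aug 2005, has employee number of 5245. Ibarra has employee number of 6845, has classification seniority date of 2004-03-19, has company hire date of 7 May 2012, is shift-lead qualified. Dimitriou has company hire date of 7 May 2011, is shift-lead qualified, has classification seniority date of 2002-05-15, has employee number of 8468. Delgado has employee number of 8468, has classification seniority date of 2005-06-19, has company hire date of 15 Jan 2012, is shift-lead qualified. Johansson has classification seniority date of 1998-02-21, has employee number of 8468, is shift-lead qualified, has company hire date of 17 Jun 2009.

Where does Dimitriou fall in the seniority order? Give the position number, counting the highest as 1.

By employee number (lower first): Reyes and Mendoza (both 5245); then Ibarra (6845); then Johansson, Dimitriou, Delgado, Baptiste and Oyelaran (each 8468).
Reyes and Mendoza are each shift-lead qualified, so the next rule applies.
Among Reyes and Mendoza, by company hire date (earlier first): Reyes (27 Aug 2005) before Mendoza (5 Dec 2012).
Johansson, Dimitriou, Delgado, Baptiste and Oyelaran are each shift-lead qualified, so the next rule applies.
Among Johansson, Dimitriou, Delgado, Baptiste and Oyelaran, by company hire date (earlier first): Johansson (17 Jun 2009) before Dimitriou (7 May 2011) before Delgado (15 Jan 2012) before Baptiste (2 May 2012) before Oyelaran (15 Jul 2012).
Order: Reyes, Mendoza, Ibarra, Johansson, Dimitriou, Delgado, Baptiste, Oyelaran. So position 5.

5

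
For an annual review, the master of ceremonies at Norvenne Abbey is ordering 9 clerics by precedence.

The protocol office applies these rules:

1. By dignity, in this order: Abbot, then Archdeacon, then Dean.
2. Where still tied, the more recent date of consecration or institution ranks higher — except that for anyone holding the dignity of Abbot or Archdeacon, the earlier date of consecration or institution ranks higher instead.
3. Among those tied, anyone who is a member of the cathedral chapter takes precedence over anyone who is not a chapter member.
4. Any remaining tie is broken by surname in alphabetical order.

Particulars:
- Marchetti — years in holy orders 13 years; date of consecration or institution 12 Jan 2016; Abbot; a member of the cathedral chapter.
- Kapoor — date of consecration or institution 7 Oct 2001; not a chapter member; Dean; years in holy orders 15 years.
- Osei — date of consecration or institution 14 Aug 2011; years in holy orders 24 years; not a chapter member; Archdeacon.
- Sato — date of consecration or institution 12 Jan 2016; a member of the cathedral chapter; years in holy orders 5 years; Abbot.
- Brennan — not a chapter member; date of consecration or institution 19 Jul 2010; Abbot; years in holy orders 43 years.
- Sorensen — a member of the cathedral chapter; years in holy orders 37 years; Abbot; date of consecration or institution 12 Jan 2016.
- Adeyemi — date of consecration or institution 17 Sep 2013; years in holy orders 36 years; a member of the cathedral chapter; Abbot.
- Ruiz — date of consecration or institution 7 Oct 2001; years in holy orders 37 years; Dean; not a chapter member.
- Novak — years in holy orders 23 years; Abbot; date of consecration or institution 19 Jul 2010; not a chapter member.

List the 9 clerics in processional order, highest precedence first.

Brennan, Novak, Adeyemi, Marchetti, Sato, Sorensen, Osei, Kapoor, Ruiz

By dignity: Brennan, Novak, Adeyemi, Marchetti, Sato and Sorensen (Abbot); then Osei (Archdeacon); then Kapoor and Ruiz (Dean).
Among Brennan, Novak, Adeyemi, Marchetti, Sato and Sorensen, by date of consecration or institution (earlier first) (reversed rule for this group): Brennan and Novak (19 Jul 2010) before Adeyemi (17 Sep 2013) before Marchetti, Sato and Sorensen (12 Jan 2016).
Brennan and Novak are each not a chapter member, so the next rule applies.
Among Brennan and Novak, alphabetically by surname: Brennan before Novak.
Marchetti, Sato and Sorensen are each a member of the cathedral chapter, so the next rule applies.
Among Marchetti, Sato and Sorensen, alphabetically by surname: Marchetti before Sato before Sorensen.
Kapoor and Ruiz both have date of consecration or institution 7 Oct 2001, so the next rule applies.
Kapoor and Ruiz are each not a chapter member, so the next rule applies.
Among Kapoor and Ruiz, alphabetically by surname: Kapoor before Ruiz.
Full order: Brennan, Novak, Adeyemi, Marchetti, Sato, Sorensen, Osei, Kapoor, Ruiz.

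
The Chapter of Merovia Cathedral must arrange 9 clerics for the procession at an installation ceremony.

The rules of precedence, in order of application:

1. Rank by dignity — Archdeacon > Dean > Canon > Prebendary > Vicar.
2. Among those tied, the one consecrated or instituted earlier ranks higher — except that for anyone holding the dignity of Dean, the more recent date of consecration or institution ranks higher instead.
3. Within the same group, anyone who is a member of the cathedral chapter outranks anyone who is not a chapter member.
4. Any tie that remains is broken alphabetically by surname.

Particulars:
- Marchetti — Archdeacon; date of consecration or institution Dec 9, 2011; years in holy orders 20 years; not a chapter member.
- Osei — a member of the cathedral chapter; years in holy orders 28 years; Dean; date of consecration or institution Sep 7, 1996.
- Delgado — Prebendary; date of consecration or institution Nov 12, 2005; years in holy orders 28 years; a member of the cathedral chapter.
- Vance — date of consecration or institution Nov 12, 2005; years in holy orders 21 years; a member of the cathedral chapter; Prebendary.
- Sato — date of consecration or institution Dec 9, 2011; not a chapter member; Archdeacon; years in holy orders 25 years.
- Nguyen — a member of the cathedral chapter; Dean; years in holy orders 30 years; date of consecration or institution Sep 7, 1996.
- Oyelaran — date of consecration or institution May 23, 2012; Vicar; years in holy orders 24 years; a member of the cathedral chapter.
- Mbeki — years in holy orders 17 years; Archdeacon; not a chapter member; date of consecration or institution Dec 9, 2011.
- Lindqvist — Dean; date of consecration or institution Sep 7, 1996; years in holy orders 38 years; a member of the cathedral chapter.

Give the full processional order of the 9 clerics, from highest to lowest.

By dignity: Marchetti, Mbeki and Sato (Archdeacon); then Lindqvist, Nguyen and Osei (Dean); then Delgado and Vance (Prebendary); then Oyelaran (Vicar).
Marchetti, Mbeki and Sato all have date of consecration or institution Dec 9, 2011, so the next rule applies.
Marchetti, Mbeki and Sato are each not a chapter member, so the next rule applies.
Among Marchetti, Mbeki and Sato, alphabetically by surname: Marchetti before Mbeki before Sato.
Lindqvist, Nguyen and Osei all have date of consecration or institution Sep 7, 1996, so the next rule applies.
Lindqvist, Nguyen and Osei are each a member of the cathedral chapter, so the next rule applies.
Among Lindqvist, Nguyen and Osei, alphabetically by surname: Lindqvist before Nguyen before Osei.
Delgado and Vance both have date of consecration or institution Nov 12, 2005, so the next rule applies.
Delgado and Vance are each a member of the cathedral chapter, so the next rule applies.
Among Delgado and Vance, alphabetically by surname: Delgado before Vance.
Full order: Marchetti, Mbeki, Sato, Lindqvist, Nguyen, Osei, Delgado, Vance, Oyelaran.

Marchetti, Mbeki, Sato, Lindqvist, Nguyen, Osei, Delgado, Vance, Oyelaran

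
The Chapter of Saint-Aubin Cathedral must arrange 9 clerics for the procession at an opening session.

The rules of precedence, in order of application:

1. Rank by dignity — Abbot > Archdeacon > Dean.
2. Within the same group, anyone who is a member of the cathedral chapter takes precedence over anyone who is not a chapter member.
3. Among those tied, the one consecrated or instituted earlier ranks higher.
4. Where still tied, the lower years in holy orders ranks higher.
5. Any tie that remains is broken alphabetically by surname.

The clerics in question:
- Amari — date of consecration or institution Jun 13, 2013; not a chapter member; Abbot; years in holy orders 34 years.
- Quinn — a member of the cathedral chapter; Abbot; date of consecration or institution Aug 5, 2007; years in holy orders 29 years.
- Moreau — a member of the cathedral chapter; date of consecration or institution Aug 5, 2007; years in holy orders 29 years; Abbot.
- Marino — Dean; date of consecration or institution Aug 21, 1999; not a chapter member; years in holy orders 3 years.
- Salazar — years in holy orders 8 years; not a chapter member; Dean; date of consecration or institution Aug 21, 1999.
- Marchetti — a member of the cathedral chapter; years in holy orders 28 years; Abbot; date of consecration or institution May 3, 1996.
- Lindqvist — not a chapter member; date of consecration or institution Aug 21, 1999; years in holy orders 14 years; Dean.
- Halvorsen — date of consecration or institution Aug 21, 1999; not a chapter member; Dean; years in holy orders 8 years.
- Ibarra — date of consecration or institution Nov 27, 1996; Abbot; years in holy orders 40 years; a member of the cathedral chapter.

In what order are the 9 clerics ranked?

Marchetti, Ibarra, Moreau, Quinn, Amari, Marino, Halvorsen, Salazar, Lindqvist

By dignity: Marchetti, Ibarra, Moreau, Quinn and Amari (Abbot); then Marino, Halvorsen, Salazar and Lindqvist (Dean).
Among Marchetti, Ibarra, Moreau, Quinn and Amari, a member of the cathedral chapter before not a chapter member: Marchetti, Ibarra, Moreau and Quinn (a member of the cathedral chapter) before Amari (not a chapter member).
Among Marchetti, Ibarra, Moreau and Quinn, by date of consecration or institution (earlier first): Marchetti (May 3, 1996) before Ibarra (Nov 27, 1996) before Moreau and Quinn (Aug 5, 2007).
Moreau and Quinn both have years in holy orders 29 years, so the next rule applies.
Among Moreau and Quinn, alphabetically by surname: Moreau before Quinn.
Marino, Halvorsen, Salazar and Lindqvist are each not a chapter member, so the next rule applies.
Marino, Halvorsen, Salazar and Lindqvist all have date of consecration or institution Aug 21, 1999, so the next rule applies.
Among Marino, Halvorsen, Salazar and Lindqvist, by years in holy orders (lower first): Marino (3 years) before Halvorsen and Salazar (8 years) before Lindqvist (14 years).
Among Halvorsen and Salazar, alphabetically by surname: Halvorsen before Salazar.
Full order: Marchetti, Ibarra, Moreau, Quinn, Amari, Marino, Halvorsen, Salazar, Lindqvist.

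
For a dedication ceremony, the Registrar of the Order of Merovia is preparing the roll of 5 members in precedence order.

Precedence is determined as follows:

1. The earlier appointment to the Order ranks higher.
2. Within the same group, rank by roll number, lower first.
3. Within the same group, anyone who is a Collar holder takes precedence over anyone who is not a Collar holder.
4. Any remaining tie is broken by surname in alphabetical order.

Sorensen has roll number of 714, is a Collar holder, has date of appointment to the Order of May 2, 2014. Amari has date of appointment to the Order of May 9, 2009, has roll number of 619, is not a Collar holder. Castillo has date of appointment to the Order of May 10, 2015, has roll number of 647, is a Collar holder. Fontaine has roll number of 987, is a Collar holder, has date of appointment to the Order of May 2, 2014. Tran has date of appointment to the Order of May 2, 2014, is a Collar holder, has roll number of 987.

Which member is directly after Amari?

By date of appointment to the Order (earlier first): Amari (May 9, 2009); then Sorensen, Fontaine and Tran (each May 2, 2014); then Castillo (May 10, 2015).
Among Sorensen, Fontaine and Tran, by roll number (lower first): Sorensen (714) before Fontaine and Tran (987).
Fontaine and Tran are each a Collar holder, so the next rule applies.
Among Fontaine and Tran, alphabetically by surname: Fontaine before Tran.
Order: Amari, Sorensen, Fontaine, Tran, Castillo.

Sorensen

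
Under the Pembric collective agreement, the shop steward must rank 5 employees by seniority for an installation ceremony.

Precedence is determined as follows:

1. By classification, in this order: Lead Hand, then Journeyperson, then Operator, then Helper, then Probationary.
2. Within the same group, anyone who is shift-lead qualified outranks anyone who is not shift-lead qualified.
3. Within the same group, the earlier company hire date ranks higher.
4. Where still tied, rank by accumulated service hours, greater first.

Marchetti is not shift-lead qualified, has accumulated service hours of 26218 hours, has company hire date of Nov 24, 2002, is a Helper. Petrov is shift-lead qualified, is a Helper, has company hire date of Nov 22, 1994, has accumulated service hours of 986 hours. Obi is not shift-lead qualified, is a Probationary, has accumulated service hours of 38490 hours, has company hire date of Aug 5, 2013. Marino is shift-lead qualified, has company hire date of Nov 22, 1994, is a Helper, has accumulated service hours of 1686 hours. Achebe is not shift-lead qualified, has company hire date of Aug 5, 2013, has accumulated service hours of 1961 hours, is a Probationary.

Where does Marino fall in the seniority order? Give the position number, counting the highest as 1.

1

By classification: Marino, Petrov and Marchetti (Helper); then Obi and Achebe (Probationary).
Among Marino, Petrov and Marchetti, shift-lead qualified before not shift-lead qualified: Marino and Petrov (shift-lead qualified) before Marchetti (not shift-lead qualified).
Marino and Petrov both have company hire date Nov 22, 1994, so the next rule applies.
Among Marino and Petrov, by accumulated service hours (higher first): Marino (1686 hours) before Petrov (986 hours).
Obi and Achebe are each not shift-lead qualified, so the next rule applies.
Obi and Achebe both have company hire date Aug 5, 2013, so the next rule applies.
Among Obi and Achebe, by accumulated service hours (higher first): Obi (38490 hours) before Achebe (1961 hours).
Order: Marino, Petrov, Marchetti, Obi, Achebe. So position 1.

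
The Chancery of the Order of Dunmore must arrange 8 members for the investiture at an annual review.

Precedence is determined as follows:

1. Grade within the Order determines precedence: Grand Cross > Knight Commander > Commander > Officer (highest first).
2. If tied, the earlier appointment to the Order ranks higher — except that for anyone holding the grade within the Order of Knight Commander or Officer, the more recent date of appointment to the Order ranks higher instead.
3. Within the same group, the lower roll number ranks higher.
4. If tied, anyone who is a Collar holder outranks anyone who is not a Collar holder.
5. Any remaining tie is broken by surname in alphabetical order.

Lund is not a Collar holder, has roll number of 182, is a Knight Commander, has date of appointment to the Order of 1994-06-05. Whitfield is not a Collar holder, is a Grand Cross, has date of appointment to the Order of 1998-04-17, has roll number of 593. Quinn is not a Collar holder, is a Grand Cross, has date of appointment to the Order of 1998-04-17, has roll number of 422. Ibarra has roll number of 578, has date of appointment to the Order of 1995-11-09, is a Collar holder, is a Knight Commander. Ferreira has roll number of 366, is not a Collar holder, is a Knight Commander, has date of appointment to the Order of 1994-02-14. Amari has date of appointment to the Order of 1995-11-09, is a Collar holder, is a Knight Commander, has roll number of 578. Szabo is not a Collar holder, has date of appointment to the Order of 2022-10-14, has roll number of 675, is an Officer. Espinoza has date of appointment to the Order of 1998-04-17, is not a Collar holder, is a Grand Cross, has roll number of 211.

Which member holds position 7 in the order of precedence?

Ferreira

By grade within the Order: Espinoza, Quinn and Whitfield (Grand Cross); then Amari, Ibarra, Lund and Ferreira (Knight Commander); then Szabo (Officer).
Espinoza, Quinn and Whitfield all have date of appointment to the Order 1998-04-17, so the next rule applies.
Among Espinoza, Quinn and Whitfield, by roll number (lower first): Espinoza (211) before Quinn (422) before Whitfield (593).
Among Amari, Ibarra, Lund and Ferreira, by date of appointment to the Order (later first) (reversed rule for this group): Amari and Ibarra (1995-11-09) before Lund (1994-06-05) before Ferreira (1994-02-14).
Amari and Ibarra both have roll number 578, so the next rule applies.
Amari and Ibarra are each a Collar holder, so the next rule applies.
Among Amari and Ibarra, alphabetically by surname: Amari before Ibarra.
Order: Espinoza, Quinn, Whitfield, Amari, Ibarra, Lund, Ferreira, Szabo.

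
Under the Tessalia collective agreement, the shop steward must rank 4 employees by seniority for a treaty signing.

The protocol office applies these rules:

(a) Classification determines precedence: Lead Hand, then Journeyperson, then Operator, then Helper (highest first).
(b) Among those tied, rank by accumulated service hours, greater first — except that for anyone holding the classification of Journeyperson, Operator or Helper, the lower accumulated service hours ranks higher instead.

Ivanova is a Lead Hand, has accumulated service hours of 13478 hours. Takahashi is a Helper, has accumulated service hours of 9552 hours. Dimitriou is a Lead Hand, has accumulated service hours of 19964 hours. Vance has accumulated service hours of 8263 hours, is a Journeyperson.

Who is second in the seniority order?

By classification: Dimitriou and Ivanova (Lead Hand); then Vance (Journeyperson); then Takahashi (Helper).
Among Dimitriou and Ivanova, by accumulated service hours (higher first): Dimitriou (19964 hours) before Ivanova (13478 hours).
Order: Dimitriou, Ivanova, Vance, Takahashi.

Ivanova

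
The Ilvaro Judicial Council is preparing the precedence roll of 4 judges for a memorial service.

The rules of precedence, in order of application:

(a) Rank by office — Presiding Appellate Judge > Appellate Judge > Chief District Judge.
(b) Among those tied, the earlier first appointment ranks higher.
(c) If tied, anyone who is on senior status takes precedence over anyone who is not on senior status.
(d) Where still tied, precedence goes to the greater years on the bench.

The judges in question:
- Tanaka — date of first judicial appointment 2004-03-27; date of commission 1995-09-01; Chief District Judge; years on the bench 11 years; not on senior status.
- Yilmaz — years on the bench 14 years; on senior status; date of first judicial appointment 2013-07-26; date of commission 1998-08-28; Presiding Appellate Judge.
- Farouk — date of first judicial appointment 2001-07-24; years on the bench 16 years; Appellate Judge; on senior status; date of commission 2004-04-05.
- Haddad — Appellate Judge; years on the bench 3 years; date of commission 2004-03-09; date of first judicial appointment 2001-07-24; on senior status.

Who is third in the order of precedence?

By office: Yilmaz (Presiding Appellate Judge); then Farouk and Haddad (Appellate Judge); then Tanaka (Chief District Judge).
Farouk and Haddad both have date of first judicial appointment 2001-07-24, so the next rule applies.
Farouk and Haddad are each on senior status, so the next rule applies.
Among Farouk and Haddad, by years on the bench (higher first): Farouk (16 years) before Haddad (3 years).
Order: Yilmaz, Farouk, Haddad, Tanaka.

Haddad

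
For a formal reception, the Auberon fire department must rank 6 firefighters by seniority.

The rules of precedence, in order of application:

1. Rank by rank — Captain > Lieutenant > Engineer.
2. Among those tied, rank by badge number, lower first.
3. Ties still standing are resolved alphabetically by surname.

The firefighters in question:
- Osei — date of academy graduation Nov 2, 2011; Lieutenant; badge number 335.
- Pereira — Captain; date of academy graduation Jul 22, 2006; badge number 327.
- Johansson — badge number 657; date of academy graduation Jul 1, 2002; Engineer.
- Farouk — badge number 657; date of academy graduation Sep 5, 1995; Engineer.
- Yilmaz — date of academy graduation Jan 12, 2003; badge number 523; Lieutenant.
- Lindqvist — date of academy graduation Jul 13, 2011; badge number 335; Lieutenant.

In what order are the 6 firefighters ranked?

Pereira, Lindqvist, Osei, Yilmaz, Farouk, Johansson

By rank: Pereira (Captain); then Lindqvist, Osei and Yilmaz (Lieutenant); then Farouk and Johansson (Engineer).
Among Lindqvist, Osei and Yilmaz, by badge number (lower first): Lindqvist and Osei (335) before Yilmaz (523).
Among Lindqvist and Osei, alphabetically by surname: Lindqvist before Osei.
Farouk and Johansson both have badge number 657, so the next rule applies.
Among Farouk and Johansson, alphabetically by surname: Farouk before Johansson.
Full order: Pereira, Lindqvist, Osei, Yilmaz, Farouk, Johansson.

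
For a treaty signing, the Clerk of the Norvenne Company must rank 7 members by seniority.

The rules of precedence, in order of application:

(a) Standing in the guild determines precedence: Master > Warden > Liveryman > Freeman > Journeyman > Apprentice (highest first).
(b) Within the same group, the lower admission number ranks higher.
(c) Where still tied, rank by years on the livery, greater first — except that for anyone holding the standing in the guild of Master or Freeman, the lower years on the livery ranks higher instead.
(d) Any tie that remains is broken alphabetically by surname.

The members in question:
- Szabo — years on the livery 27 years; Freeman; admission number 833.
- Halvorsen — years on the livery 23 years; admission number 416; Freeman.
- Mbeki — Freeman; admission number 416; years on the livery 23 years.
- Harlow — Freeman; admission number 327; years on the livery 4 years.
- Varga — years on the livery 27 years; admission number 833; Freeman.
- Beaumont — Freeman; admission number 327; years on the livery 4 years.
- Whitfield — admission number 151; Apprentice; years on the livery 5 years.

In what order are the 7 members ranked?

Beaumont, Harlow, Halvorsen, Mbeki, Szabo, Varga, Whitfield

By standing in the guild: Beaumont, Harlow, Halvorsen, Mbeki, Szabo and Varga (Freeman); then Whitfield (Apprentice).
Among Beaumont, Harlow, Halvorsen, Mbeki, Szabo and Varga, by admission number (lower first): Beaumont and Harlow (327) before Halvorsen and Mbeki (416) before Szabo and Varga (833).
Beaumont and Harlow both have years on the livery 4 years, so the next rule applies.
Among Beaumont and Harlow, alphabetically by surname: Beaumont before Harlow.
Halvorsen and Mbeki both have years on the livery 23 years, so the next rule applies.
Among Halvorsen and Mbeki, alphabetically by surname: Halvorsen before Mbeki.
Szabo and Varga both have years on the livery 27 years, so the next rule applies.
Among Szabo and Varga, alphabetically by surname: Szabo before Varga.
Full order: Beaumont, Harlow, Halvorsen, Mbeki, Szabo, Varga, Whitfield.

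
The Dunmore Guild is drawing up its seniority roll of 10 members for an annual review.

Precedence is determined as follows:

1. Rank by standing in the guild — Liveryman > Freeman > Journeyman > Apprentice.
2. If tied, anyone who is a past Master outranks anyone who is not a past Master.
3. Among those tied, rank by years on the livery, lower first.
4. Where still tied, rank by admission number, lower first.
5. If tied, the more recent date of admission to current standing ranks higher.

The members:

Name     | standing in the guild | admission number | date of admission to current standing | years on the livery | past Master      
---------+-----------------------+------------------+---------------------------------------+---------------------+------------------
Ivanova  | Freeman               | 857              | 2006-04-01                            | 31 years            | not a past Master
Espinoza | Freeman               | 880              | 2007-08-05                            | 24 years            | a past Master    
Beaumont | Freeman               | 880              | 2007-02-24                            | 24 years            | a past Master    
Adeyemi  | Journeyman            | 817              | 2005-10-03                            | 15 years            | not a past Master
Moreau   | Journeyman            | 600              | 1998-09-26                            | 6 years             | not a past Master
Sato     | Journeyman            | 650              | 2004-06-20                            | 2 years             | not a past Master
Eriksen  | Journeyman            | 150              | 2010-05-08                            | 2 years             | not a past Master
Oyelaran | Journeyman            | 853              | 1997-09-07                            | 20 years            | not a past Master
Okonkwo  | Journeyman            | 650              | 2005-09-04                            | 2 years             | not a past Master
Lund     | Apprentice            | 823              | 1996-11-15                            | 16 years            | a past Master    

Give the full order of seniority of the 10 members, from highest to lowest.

Espinoza, Beaumont, Ivanova, Eriksen, Okonkwo, Sato, Moreau, Adeyemi, Oyelaran, Lund

By standing in the guild: Espinoza, Beaumont and Ivanova (Freeman); then Eriksen, Okonkwo, Sato, Moreau, Adeyemi and Oyelaran (Journeyman); then Lund (Apprentice).
Among Espinoza, Beaumont and Ivanova, a past Master before not a past Master: Espinoza and Beaumont (a past Master) before Ivanova (not a past Master).
Espinoza and Beaumont both have years on the livery 24 years, so the next rule applies.
Espinoza and Beaumont both have admission number 880, so the next rule applies.
Among Espinoza and Beaumont, by date of admission to current standing (later first): Espinoza (2007-08-05) before Beaumont (2007-02-24).
Eriksen, Okonkwo, Sato, Moreau, Adeyemi and Oyelaran are each not a past Master, so the next rule applies.
Among Eriksen, Okonkwo, Sato, Moreau, Adeyemi and Oyelaran, by years on the livery (lower first): Eriksen, Okonkwo and Sato (2 years) before Moreau (6 years) before Adeyemi (15 years) before Oyelaran (20 years).
Among Eriksen, Okonkwo and Sato, by admission number (lower first): Eriksen (150) before Okonkwo and Sato (650).
Among Okonkwo and Sato, by date of admission to current standing (later first): Okonkwo (2005-09-04) before Sato (2004-06-20).
Full order: Espinoza, Beaumont, Ivanova, Eriksen, Okonkwo, Sato, Moreau, Adeyemi, Oyelaran, Lund.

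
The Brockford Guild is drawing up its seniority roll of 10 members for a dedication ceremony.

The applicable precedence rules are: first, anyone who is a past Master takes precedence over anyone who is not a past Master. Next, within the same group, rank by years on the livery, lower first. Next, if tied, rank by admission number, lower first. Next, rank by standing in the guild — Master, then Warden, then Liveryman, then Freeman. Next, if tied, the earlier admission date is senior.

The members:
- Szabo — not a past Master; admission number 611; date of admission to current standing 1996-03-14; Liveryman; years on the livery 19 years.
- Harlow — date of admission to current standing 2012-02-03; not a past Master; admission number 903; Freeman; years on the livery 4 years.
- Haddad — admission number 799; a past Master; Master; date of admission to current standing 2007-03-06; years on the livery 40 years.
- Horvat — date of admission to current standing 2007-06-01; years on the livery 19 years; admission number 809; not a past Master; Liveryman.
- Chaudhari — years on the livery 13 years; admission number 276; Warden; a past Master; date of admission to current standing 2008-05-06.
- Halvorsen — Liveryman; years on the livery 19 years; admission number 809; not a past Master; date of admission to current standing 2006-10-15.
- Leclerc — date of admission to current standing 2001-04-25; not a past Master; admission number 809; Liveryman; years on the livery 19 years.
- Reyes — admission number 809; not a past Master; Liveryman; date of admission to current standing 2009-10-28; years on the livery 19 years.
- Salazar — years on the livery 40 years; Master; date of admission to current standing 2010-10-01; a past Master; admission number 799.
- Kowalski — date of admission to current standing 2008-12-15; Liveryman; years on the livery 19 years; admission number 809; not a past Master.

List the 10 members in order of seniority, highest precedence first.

Chaudhari, Haddad, Salazar, Harlow, Szabo, Leclerc, Halvorsen, Horvat, Kowalski, Reyes

By the first rule: Chaudhari, Haddad and Salazar (each a past Master); then Harlow, Szabo, Leclerc, Halvorsen, Horvat, Kowalski and Reyes (each not a past Master).
Among Chaudhari, Haddad and Salazar, by years on the livery (lower first): Chaudhari (13 years) before Haddad and Salazar (40 years).
Haddad and Salazar both have admission number 799, so the next rule applies.
Haddad and Salazar are each Master, so the next rule applies.
Among Haddad and Salazar, by date of admission to current standing (earlier first): Haddad (2007-03-06) before Salazar (2010-10-01).
Among Harlow, Szabo, Leclerc, Halvorsen, Horvat, Kowalski and Reyes, by years on the livery (lower first): Harlow (4 years) before Szabo, Leclerc, Halvorsen, Horvat, Kowalski and Reyes (19 years).
Among Szabo, Leclerc, Halvorsen, Horvat, Kowalski and Reyes, by admission number (lower first): Szabo (611) before Leclerc, Halvorsen, Horvat, Kowalski and Reyes (809).
Leclerc, Halvorsen, Horvat, Kowalski and Reyes are each Liveryman, so the next rule applies.
Among Leclerc, Halvorsen, Horvat, Kowalski and Reyes, by date of admission to current standing (earlier first): Leclerc (2001-04-25) before Halvorsen (2006-10-15) before Horvat (2007-06-01) before Kowalski (2008-12-15) before Reyes (2009-10-28).
Full order: Chaudhari, Haddad, Salazar, Harlow, Szabo, Leclerc, Halvorsen, Horvat, Kowalski, Reyes.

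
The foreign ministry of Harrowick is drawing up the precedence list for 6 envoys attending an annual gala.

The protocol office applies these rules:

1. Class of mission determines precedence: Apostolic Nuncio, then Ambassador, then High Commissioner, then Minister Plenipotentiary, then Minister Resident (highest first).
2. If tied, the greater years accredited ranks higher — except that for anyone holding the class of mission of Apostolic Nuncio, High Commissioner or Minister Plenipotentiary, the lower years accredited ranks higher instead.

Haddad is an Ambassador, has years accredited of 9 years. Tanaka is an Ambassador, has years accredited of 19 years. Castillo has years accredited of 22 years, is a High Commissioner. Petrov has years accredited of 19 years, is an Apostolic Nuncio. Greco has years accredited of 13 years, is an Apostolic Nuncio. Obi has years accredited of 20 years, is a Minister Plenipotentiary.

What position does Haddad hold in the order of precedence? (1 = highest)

4

By class of mission: Greco and Petrov (Apostolic Nuncio); then Tanaka and Haddad (Ambassador); then Castillo (High Commissioner); then Obi (Minister Plenipotentiary).
Among Greco and Petrov, by years accredited (lower first) (reversed rule for this group): Greco (13 years) before Petrov (19 years).
Among Tanaka and Haddad, by years accredited (higher first): Tanaka (19 years) before Haddad (9 years).
Order: Greco, Petrov, Tanaka, Haddad, Castillo, Obi. So position 4.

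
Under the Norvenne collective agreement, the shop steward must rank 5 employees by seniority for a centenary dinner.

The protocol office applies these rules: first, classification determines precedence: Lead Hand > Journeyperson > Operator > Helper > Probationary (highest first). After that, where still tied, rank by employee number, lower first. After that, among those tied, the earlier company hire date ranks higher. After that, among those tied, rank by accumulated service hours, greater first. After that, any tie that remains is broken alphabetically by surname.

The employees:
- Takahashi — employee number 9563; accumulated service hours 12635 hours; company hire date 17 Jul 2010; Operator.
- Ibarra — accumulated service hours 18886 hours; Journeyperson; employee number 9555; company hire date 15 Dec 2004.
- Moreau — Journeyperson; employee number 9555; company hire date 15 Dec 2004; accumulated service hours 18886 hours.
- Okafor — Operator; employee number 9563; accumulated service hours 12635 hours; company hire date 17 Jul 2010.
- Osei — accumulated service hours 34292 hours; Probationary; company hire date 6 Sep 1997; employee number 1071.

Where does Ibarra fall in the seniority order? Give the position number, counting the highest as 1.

1

By classification: Ibarra and Moreau (Journeyperson); then Okafor and Takahashi (Operator); then Osei (Probationary).
Ibarra and Moreau both have employee number 9555, so the next rule applies.
Ibarra and Moreau both have company hire date 15 Dec 2004, so the next rule applies.
Ibarra and Moreau both have accumulated service hours 18886 hours, so the next rule applies.
Among Ibarra and Moreau, alphabetically by surname: Ibarra before Moreau.
Okafor and Takahashi both have employee number 9563, so the next rule applies.
Okafor and Takahashi both have company hire date 17 Jul 2010, so the next rule applies.
Okafor and Takahashi both have accumulated service hours 12635 hours, so the next rule applies.
Among Okafor and Takahashi, alphabetically by surname: Okafor before Takahashi.
Order: Ibarra, Moreau, Okafor, Takahashi, Osei. So position 1.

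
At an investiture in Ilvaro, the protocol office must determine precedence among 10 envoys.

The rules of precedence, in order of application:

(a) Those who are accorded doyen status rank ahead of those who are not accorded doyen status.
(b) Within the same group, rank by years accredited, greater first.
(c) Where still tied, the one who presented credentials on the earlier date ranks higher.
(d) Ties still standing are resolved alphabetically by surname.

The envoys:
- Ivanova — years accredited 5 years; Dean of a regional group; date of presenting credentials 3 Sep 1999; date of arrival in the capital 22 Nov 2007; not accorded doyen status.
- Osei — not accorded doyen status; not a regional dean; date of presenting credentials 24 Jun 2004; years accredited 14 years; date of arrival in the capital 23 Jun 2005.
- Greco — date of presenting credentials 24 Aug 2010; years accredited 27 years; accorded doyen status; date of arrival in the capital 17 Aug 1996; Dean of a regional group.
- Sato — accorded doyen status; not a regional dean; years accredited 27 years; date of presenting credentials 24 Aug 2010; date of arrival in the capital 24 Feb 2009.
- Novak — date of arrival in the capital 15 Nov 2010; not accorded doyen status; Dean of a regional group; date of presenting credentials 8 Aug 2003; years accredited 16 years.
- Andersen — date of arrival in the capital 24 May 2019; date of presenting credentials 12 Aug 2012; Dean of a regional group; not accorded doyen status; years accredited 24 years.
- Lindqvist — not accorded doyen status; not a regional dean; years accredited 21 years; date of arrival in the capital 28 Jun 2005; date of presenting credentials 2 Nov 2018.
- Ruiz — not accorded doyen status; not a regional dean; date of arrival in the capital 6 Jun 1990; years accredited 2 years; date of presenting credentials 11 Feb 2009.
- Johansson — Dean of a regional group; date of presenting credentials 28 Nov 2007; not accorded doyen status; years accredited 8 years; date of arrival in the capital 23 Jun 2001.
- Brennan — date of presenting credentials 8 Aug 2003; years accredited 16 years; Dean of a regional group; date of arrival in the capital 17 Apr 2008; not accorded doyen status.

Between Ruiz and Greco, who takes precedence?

By the first rule: Greco and Sato (both accorded doyen status); then Andersen, Lindqvist, Brennan, Novak, Osei, Johansson, Ivanova and Ruiz (each not accorded doyen status).
Greco and Sato both have years accredited 27 years, so the next rule applies.
Greco and Sato both have date of presenting credentials 24 Aug 2010, so the next rule applies.
Among Greco and Sato, alphabetically by surname: Greco before Sato.
Among Andersen, Lindqvist, Brennan, Novak, Osei, Johansson, Ivanova and Ruiz, by years accredited (higher first): Andersen (24 years) before Lindqvist (21 years) before Brennan and Novak (16 years) before Osei (14 years) before Johansson (8 years) before Ivanova (5 years) before Ruiz (2 years).
Brennan and Novak both have date of presenting credentials 8 Aug 2003, so the next rule applies.
Among Brennan and Novak, alphabetically by surname: Brennan before Novak.
So Greco takes precedence.

Greco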